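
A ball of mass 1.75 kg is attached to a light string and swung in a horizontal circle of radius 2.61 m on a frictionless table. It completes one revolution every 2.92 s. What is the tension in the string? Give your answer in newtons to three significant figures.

v = 2πr/T = 2π × 2.61/2.92 = 5.616 m/s.
The tension is the only horizontal force, so it supplies the full centripetal force: T = m v²/r = 1.75 × (5.616)²/2.61 = 1.75 × 31.54/2.61 = 21.15 N.

21.1 N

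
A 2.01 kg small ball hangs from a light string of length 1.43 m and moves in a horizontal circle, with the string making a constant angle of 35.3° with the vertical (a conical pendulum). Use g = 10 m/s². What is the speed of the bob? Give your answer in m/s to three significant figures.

2.42 m/s

The radius of the circle is r = L sinθ = 1.43 × sin 35.3° = 0.8263 m.
Horizontally T sinθ = mv²/r and vertically T cosθ = mg, so tanθ = v²/(rg).
v = √(r g tanθ) = √(0.8263 × 10.0 × 0.7080) = √5.851 = 2.419 m/s.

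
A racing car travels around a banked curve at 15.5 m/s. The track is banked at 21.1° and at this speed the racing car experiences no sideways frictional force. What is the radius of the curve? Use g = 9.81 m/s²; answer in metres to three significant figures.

63.5 m

Frictionless banking: tanθ = v²/(rg), so r = v²/(g tanθ).
r = (15.5)²/(9.81 × tan 21.1°) = 240.2/(9.81 × 0.3859) = 240.2/3.785 = 63.47 m.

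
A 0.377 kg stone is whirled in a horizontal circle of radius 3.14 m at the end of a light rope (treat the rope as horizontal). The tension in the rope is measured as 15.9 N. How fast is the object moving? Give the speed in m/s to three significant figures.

11.5 m/s

T = m v²/r ⇒ v = √(T r / m) = √(15.9 × 3.14 / 0.377) = √132.4 = 11.51 m/s.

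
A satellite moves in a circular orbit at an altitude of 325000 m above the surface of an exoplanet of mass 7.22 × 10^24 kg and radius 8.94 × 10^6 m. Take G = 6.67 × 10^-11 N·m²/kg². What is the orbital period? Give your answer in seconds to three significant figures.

8070 s

r = R + h = 8.94 × 10^6 + 325000 = 9.265 × 10^6 m. Gravity provides the centripetal force: G M m / r² = m v² / r ⇒ v = √(GM/r) = 7210 m/s.
T = 2πr/v = 2π × 9.265 × 10^6 / 7210 = 8075 s.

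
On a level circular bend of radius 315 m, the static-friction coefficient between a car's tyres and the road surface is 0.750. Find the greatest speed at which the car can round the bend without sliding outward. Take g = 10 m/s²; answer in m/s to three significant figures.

48.6 m/s

On a flat curve, static friction is the only horizontal force, so it must supply the full centripetal force: μ_s m g = m v²/r.
Mass cancels: v_max = √(μ_s g r) = √(0.750 × 10.0 × 315) = √2362 = 48.61 m/s.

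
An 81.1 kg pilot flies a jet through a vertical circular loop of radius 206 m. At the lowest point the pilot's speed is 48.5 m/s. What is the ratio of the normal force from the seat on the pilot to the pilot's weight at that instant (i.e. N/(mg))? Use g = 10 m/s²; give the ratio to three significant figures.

At the bottom, N − mg = mv²/r, so N = m(v²/r + g) and N/(mg) = v²/(rg) + 1 = (48.5)²/(206 × 10.0) + 1 = 1.142 + 1 = 2.142.

2.14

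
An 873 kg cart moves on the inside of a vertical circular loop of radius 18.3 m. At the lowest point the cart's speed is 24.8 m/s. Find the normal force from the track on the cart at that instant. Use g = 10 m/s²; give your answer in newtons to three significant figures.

38100 N

At the lowest point, N points up (toward the centre) and the weight mg points down (away from the centre), so the net inward force is N − mg = mv²/r.
N = m(v²/r + g) = 873 × ((24.8)²/18.3 + 10.0) = 873 × (33.61 + 10.0) = 873 × 43.61 = 38070 N.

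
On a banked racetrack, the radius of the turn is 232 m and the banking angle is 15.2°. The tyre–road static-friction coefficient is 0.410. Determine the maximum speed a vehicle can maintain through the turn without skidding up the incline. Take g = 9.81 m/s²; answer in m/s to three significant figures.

At the maximum speed, friction acts down the slope at its limiting value f = μN. Radially (horizontal, toward centre): N sinθ + μN cosθ = mv²/r. Vertically: N cosθ − μN sinθ = mg.
Dividing: v² = r g (sinθ + μcosθ)/(cosθ − μsinθ).
sinθ + μcosθ = 0.2622 + 0.410×0.9650 = 0.6578; cosθ − μsinθ = 0.9650 − 0.410×0.2622 = 0.8575.
v² = 232 × 9.81 × 0.6578/0.8575 = 1746 m²/s², so v = 41.78 m/s.

41.8 m/s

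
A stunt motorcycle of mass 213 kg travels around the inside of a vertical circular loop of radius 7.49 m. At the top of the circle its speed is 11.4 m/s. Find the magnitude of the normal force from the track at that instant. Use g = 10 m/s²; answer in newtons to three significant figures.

1570 N

At the top, both N and the weight mg point inward (toward the centre), so N + mg = mv²/r.
N = m(v²/r − g) = 213 × ((11.4)²/7.49 − 10.0) = 213 × (17.35 − 10.0) = 213 × 7.351 = 1566 N.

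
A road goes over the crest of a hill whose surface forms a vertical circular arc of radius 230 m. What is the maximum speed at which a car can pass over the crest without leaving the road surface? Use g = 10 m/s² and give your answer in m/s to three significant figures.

At the crest the centre of the circle is below the car, so the net downward (centripetal) force is mg − N = mv²/r.
The car leaves the road when N → 0, giving v_max = √(g r) = √(10.0 × 230) = 47.96 m/s.

48.0 m/s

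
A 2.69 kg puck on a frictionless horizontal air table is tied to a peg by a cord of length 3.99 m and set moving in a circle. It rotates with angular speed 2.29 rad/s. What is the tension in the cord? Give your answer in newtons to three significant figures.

56.3 N

v = ωr = 2.29 × 3.99 = 9.137 m/s.
The tension is the only horizontal force, so it supplies the full centripetal force: T = m v²/r = 2.69 × (9.137)²/3.99 = 2.69 × 83.49/3.99 = 56.29 N.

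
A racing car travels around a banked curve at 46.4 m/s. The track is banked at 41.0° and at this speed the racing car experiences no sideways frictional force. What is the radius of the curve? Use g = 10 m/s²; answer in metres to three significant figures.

Frictionless banking: tanθ = v²/(rg), so r = v²/(g tanθ).
r = (46.4)²/(10.0 × tan 41.0°) = 2153/(10.0 × 0.8693) = 2153/8.693 = 247.7 m.

248 m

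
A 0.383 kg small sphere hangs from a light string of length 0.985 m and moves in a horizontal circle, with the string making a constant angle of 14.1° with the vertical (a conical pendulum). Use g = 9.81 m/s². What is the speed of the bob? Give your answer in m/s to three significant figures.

0.769 m/s

The radius of the circle is r = L sinθ = 0.985 × sin 14.1° = 0.2400 m.
Horizontally T sinθ = mv²/r and vertically T cosθ = mg, so tanθ = v²/(rg).
v = √(r g tanθ) = √(0.2400 × 9.81 × 0.2512) = √0.5913 = 0.7690 m/s.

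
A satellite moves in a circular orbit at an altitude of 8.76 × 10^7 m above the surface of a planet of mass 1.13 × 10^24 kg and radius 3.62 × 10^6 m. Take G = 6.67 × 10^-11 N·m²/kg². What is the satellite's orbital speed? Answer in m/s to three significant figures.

Orbital radius r = R + h = 3.62 × 10^6 + 8.76 × 10^7 = 9.122 × 10^7 m.
Gravity supplies the centripetal force: G M m / r² = m v² / r, so v = √(GM/r).
v = √(6.67 × 10^-11 × 1.13 × 10^24 / 9.122 × 10^7) = √(826300) = 909.0 m/s.

909 m/s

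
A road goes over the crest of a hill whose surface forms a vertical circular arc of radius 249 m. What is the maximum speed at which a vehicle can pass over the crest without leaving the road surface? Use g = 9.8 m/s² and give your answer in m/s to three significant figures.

At the crest the centre of the circle is below the vehicle, so the net downward (centripetal) force is mg − N = mv²/r.
The vehicle leaves the road when N → 0, giving v_max = √(g r) = √(9.8 × 249) = 49.40 m/s.

49.4 m/s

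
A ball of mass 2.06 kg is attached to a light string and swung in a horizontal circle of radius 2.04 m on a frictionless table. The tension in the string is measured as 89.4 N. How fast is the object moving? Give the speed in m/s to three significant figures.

9.41 m/s

T = m v²/r ⇒ v = √(T r / m) = √(89.4 × 2.04 / 2.06) = √88.53 = 9.409 m/s.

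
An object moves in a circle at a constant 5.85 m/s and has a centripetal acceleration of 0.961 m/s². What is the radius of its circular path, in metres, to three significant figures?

35.6 m

a_c = v²/r ⇒ r = v²/a_c = (5.85)²/0.961 = 34.22/0.961 = 35.61 m.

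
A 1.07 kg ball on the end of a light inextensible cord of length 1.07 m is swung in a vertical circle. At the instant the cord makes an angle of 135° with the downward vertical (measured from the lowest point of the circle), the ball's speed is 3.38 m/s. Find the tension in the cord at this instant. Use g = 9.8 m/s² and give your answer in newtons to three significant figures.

Take the radial direction toward the centre of the circle as positive. The component of the weight along the string toward the centre is −mg cos φ (φ measured from the bottom), so Newton's second law along the string gives T − mg cos φ = m v²/r.
cos 135° = -0.7071, so T = m(v²/r + g cos φ) = 1.07 × ((3.38)²/1.07 + 9.8 × -0.7071) = 1.07 × (10.68 + (-6.930)) = 1.07 × 3.747 = 4.010 N.

4.01 N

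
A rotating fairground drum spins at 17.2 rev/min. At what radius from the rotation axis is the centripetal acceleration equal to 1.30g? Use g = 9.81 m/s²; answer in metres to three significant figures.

ω = 17.2 rev/min × 2π/60 = 1.801 rad/s.
a_c = ω²r = 1.30g ⇒ r = 1.30 × 9.81 / (1.801)² = 12.75/3.244 = 3.931 m.

3.93 m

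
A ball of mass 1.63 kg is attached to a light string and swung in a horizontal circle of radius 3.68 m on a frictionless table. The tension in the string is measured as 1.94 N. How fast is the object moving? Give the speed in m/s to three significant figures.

T = m v²/r ⇒ v = √(T r / m) = √(1.94 × 3.68 / 1.63) = √4.380 = 2.093 m/s.

2.09 m/s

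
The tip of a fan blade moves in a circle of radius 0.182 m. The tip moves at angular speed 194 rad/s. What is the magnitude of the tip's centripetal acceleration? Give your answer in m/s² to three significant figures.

6850 m/s²

v = ωr = 194 × 0.182 = 35.31 m/s.
a_c = v²/r = (35.31)²/0.182 = 1247/0.182 = 6850 m/s².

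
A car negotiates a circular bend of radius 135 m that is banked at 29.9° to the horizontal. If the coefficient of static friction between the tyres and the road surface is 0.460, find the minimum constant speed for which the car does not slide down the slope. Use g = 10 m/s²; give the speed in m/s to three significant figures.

At the minimum speed, friction acts up the slope at its limiting value f = μN. Radially (horizontal, toward centre): N sinθ − μN cosθ = mv²/r. Vertically: N cosθ + μN sinθ = mg.
Dividing: v² = r g (sinθ − μcosθ)/(cosθ + μsinθ).
sinθ − μcosθ = 0.4985 − 0.460×0.8669 = 0.09972; cosθ + μsinθ = 0.8669 + 0.460×0.4985 = 1.096.
v² = 135 × 10.0 × 0.09972/1.096 = 122.8 m²/s², so v = 11.08 m/s.

11.1 m/s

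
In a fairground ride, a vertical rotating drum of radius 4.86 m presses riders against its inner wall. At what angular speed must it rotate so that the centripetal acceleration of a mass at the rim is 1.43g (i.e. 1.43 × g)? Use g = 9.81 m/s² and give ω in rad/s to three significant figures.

Centripetal acceleration a_c = ω²r. Setting ω²r = 1.43g:
ω = √(1.43g / r) = √(1.43 × 9.81 / 4.86) = √2.886 = 1.699 rad/s.

1.70 rad/s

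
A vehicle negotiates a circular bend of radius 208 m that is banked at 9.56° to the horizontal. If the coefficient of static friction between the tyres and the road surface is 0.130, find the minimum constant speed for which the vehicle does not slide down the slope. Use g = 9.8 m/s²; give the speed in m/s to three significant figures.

At the minimum speed, friction acts up the slope at its limiting value f = μN. Radially (horizontal, toward centre): N sinθ − μN cosθ = mv²/r. Vertically: N cosθ + μN sinθ = mg.
Dividing: v² = r g (sinθ − μcosθ)/(cosθ + μsinθ).
sinθ − μcosθ = 0.1661 − 0.130×0.9861 = 0.03789; cosθ + μsinθ = 0.9861 + 0.130×0.1661 = 1.008.
v² = 208 × 9.8 × 0.03789/1.008 = 76.64 m²/s², so v = 8.754 m/s.

8.75 m/s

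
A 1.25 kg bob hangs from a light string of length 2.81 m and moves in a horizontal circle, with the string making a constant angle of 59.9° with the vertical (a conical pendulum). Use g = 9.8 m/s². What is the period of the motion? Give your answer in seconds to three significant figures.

r = L sinθ = 2.431 m. From T sinθ = mω²r and T cosθ = mg: tanθ = ω²r/g, so ω² = g tanθ / r = g/(L cosθ).
ω = √(g/(L cosθ)) = √(9.8/(2.81 × 0.5015)) = √6.954 = 2.637 rad/s.
Period = 2π/ω = 2.383 s.

2.38 s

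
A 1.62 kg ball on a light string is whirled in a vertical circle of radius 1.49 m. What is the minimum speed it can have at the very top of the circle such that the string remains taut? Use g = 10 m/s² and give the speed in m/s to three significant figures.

At the highest point the centre is directly below, so both the weight and T act inward: T + mg = mv²/r.
At minimum speed T → 0, so mg = mv_min²/r ⇒ v_min = √(g r) = √(10.0 × 1.49) = 3.860 m/s.

3.86 m/s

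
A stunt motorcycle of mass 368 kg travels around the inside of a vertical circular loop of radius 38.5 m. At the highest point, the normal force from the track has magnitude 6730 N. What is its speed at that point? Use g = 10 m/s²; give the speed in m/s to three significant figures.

33.0 m/s

At the top, N + mg = mv²/r, so v = √(r(N/m + g)) = √(38.5 × (6730/368 + 10.0)) = √(38.5 × 28.29) = √1089 = 33.00 m/s.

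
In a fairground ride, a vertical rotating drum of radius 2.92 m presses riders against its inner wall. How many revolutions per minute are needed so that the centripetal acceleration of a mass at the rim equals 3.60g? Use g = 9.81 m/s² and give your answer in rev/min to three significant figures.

Require ω²r = 3.60g, so ω = √(3.60 × 9.81/2.92) = 3.478 rad/s.
In rev/min: ω × 60/(2π) = 3.478 × 60/(2π) = 33.21 rev/min.

33.2 rev/min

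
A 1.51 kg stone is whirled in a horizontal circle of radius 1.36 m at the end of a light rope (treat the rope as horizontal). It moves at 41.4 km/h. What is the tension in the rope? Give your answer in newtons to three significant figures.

v = 41.4 km/h = 41.4/3.6 = 11.50 m/s.
The tension is the only horizontal force, so it supplies the full centripetal force: T = m v²/r = 1.51 × (11.50)²/1.36 = 1.51 × 132.2/1.36 = 146.8 N.

147 N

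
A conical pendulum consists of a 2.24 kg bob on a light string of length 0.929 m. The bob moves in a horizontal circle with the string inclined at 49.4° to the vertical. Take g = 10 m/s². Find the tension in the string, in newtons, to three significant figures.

Vertically the bob has no acceleration, so T cosθ = mg.
T = mg/cosθ = 2.24 × 10.0 / cos 49.4° = 22.40/0.6508 = 34.42 N.

34.4 N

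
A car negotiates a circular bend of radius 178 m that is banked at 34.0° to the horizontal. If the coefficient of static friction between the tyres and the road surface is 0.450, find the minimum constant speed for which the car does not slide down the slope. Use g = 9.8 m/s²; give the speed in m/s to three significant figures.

At the minimum speed, friction acts up the slope at its limiting value f = μN. Radially (horizontal, toward centre): N sinθ − μN cosθ = mv²/r. Vertically: N cosθ + μN sinθ = mg.
Dividing: v² = r g (sinθ − μcosθ)/(cosθ + μsinθ).
sinθ − μcosθ = 0.5592 − 0.450×0.8290 = 0.1861; cosθ + μsinθ = 0.8290 + 0.450×0.5592 = 1.081.
v² = 178 × 9.8 × 0.1861/1.081 = 300.4 m²/s², so v = 17.33 m/s.

17.3 m/s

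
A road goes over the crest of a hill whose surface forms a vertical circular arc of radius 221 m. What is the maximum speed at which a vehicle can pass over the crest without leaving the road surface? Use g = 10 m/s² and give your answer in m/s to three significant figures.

At the crest the centre of the circle is below the vehicle, so the net downward (centripetal) force is mg − N = mv²/r.
The vehicle leaves the road when N → 0, giving v_max = √(g r) = √(10.0 × 221) = 47.01 m/s.

47.0 m/s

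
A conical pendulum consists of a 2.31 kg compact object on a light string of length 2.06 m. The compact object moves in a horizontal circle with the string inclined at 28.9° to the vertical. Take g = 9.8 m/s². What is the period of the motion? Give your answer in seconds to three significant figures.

r = L sinθ = 0.9956 m. From T sinθ = mω²r and T cosθ = mg: tanθ = ω²r/g, so ω² = g tanθ / r = g/(L cosθ).
ω = √(g/(L cosθ)) = √(9.8/(2.06 × 0.8755)) = √5.434 = 2.331 rad/s.
Period = 2π/ω = 2.695 s.

2.70 s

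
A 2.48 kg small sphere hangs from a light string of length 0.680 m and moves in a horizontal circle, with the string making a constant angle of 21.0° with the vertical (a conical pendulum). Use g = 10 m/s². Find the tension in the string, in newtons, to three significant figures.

26.6 N

Vertically the bob has no acceleration, so T cosθ = mg.
T = mg/cosθ = 2.48 × 10.0 / cos 21.0° = 24.80/0.9336 = 26.56 N.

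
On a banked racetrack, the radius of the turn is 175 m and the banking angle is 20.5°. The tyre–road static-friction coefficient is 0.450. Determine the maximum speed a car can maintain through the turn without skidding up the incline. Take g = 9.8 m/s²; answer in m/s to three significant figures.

At the maximum speed, friction acts down the slope at its limiting value f = μN. Radially (horizontal, toward centre): N sinθ + μN cosθ = mv²/r. Vertically: N cosθ − μN sinθ = mg.
Dividing: v² = r g (sinθ + μcosθ)/(cosθ − μsinθ).
sinθ + μcosθ = 0.3502 + 0.450×0.9367 = 0.7717; cosθ − μsinθ = 0.9367 − 0.450×0.3502 = 0.7791.
v² = 175 × 9.8 × 0.7717/0.7791 = 1699 m²/s², so v = 41.22 m/s.

41.2 m/s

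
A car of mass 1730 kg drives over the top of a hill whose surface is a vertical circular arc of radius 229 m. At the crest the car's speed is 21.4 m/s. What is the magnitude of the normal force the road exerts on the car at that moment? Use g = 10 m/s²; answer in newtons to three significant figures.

13800 N

At the crest the centripetal acceleration points downward (toward the centre of the arc), so mg − N = mv²/r.
N = m(g − v²/r) = 1730 × (10.0 − (21.4)²/229) = 1730 × (10.0 − 2.000) = 1730 × 8.000 = 13840 N.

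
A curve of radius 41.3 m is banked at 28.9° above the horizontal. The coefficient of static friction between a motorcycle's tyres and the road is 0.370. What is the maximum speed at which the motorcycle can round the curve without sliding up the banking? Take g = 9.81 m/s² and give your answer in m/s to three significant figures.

21.7 m/s

At the maximum speed, friction acts down the slope at its limiting value f = μN. Radially (horizontal, toward centre): N sinθ + μN cosθ = mv²/r. Vertically: N cosθ − μN sinθ = mg.
Dividing: v² = r g (sinθ + μcosθ)/(cosθ − μsinθ).
sinθ + μcosθ = 0.4833 + 0.370×0.8755 = 0.8072; cosθ − μsinθ = 0.8755 − 0.370×0.4833 = 0.6967.
v² = 41.3 × 9.81 × 0.8072/0.6967 = 469.4 m²/s², so v = 21.67 m/s.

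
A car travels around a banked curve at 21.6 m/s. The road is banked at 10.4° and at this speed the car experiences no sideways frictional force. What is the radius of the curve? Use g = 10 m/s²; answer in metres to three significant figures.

254 m

Frictionless banking: tanθ = v²/(rg), so r = v²/(g tanθ).
r = (21.6)²/(10.0 × tan 10.4°) = 466.6/(10.0 × 0.1835) = 466.6/1.835 = 254.2 m.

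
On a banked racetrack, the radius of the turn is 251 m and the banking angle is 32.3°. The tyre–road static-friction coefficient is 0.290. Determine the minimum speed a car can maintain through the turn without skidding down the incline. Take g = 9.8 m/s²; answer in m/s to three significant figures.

26.7 m/s

At the minimum speed, friction acts up the slope at its limiting value f = μN. Radially (horizontal, toward centre): N sinθ − μN cosθ = mv²/r. Vertically: N cosθ + μN sinθ = mg.
Dividing: v² = r g (sinθ − μcosθ)/(cosθ + μsinθ).
sinθ − μcosθ = 0.5344 − 0.290×0.8453 = 0.2892; cosθ + μsinθ = 0.8453 + 0.290×0.5344 = 1.000.
v² = 251 × 9.8 × 0.2892/1.000 = 711.3 m²/s², so v = 26.67 m/s.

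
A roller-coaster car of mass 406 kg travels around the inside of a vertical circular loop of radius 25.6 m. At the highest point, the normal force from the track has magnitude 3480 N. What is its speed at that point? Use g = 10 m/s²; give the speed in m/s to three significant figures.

At the top, N + mg = mv²/r, so v = √(r(N/m + g)) = √(25.6 × (3480/406 + 10.0)) = √(25.6 × 18.57) = √475.4 = 21.80 m/s.

21.8 m/s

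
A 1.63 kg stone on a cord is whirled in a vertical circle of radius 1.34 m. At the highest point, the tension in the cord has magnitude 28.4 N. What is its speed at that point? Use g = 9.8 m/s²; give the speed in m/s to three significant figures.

6.04 m/s

At the top, T + mg = mv²/r, so v = √(r(T/m + g)) = √(1.34 × (28.4/1.63 + 9.8)) = √(1.34 × 27.22) = √36.48 = 6.040 m/s.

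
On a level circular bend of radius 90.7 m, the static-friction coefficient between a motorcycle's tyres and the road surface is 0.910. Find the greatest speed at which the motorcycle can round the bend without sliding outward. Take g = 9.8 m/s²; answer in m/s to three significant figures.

The only inward force on a level bend is static friction, so at the limit f_s = μ_s N = μ_s m g = m v²/r.
Mass cancels: v_max = √(μ_s g r) = √(0.910 × 9.8 × 90.7) = √808.9 = 28.44 m/s.

28.4 m/s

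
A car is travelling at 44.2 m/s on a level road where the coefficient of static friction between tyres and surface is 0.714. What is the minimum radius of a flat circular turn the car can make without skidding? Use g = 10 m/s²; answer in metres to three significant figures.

At the limit, μ_s m g = m v²/r, so r_min = v²/(μ_s g) = (44.2)²/(0.714 × 10.0) = 1954/7.140 = 273.6 m.

274 m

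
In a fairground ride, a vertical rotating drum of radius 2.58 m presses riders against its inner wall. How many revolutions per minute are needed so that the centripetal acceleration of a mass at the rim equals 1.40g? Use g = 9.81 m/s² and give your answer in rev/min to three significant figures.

22.0 rev/min

Require ω²r = 1.40g, so ω = √(1.40 × 9.81/2.58) = 2.307 rad/s.
In rev/min: ω × 60/(2π) = 2.307 × 60/(2π) = 22.03 rev/min.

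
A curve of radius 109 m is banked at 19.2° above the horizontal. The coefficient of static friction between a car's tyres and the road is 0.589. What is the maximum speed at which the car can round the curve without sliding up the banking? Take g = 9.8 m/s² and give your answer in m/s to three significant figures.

35.5 m/s

At the maximum speed, friction acts down the slope at its limiting value f = μN. Radially (horizontal, toward centre): N sinθ + μN cosθ = mv²/r. Vertically: N cosθ − μN sinθ = mg.
Dividing: v² = r g (sinθ + μcosθ)/(cosθ − μsinθ).
sinθ + μcosθ = 0.3289 + 0.589×0.9444 = 0.8851; cosθ − μsinθ = 0.9444 − 0.589×0.3289 = 0.7507.
v² = 109 × 9.8 × 0.8851/0.7507 = 1259 m²/s², so v = 35.49 m/s.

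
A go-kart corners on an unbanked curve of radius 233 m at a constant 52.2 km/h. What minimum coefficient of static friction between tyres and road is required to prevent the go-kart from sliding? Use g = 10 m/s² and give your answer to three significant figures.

v = 52.2/3.6 = 14.50 m/s.
Friction provides the centripetal force: μ_s m g = m v²/r, so μ_s = v²/(g r) = (14.50)²/(10.0 × 233) = 210.2/2330 = 0.09024.

0.0902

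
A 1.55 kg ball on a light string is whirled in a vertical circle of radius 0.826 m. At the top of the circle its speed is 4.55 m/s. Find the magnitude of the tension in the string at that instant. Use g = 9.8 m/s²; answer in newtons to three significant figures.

23.7 N

At the top, both T and the weight mg point inward (toward the centre), so T + mg = mv²/r.
T = m(v²/r − g) = 1.55 × ((4.55)²/0.826 − 9.8) = 1.55 × (25.06 − 9.8) = 1.55 × 15.26 = 23.66 N.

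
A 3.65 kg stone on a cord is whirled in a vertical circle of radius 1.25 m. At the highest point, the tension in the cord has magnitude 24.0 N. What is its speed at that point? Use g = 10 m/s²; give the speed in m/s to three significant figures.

4.55 m/s

At the top, T + mg = mv²/r, so v = √(r(T/m + g)) = √(1.25 × (24.0/3.65 + 10.0)) = √(1.25 × 16.58) = √20.72 = 4.552 m/s.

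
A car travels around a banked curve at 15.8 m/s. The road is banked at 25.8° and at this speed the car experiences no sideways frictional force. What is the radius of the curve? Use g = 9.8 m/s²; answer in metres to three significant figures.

52.7 m

Frictionless banking: tanθ = v²/(rg), so r = v²/(g tanθ).
r = (15.8)²/(9.8 × tan 25.8°) = 249.6/(9.8 × 0.4834) = 249.6/4.738 = 52.69 m.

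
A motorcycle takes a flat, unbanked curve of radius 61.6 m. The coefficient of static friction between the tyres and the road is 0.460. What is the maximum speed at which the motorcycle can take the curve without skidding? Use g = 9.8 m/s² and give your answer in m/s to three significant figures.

On a flat curve, static friction is the only horizontal force, so it must supply the full centripetal force: μ_s m g = m v²/r.
Mass cancels: v_max = √(μ_s g r) = √(0.460 × 9.8 × 61.6) = √277.7 = 16.66 m/s.

16.7 m/s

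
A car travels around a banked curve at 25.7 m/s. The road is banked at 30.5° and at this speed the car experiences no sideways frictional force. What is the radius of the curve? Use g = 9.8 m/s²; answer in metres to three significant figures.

114 m

Frictionless banking: tanθ = v²/(rg), so r = v²/(g tanθ).
r = (25.7)²/(9.8 × tan 30.5°) = 660.5/(9.8 × 0.5890) = 660.5/5.773 = 114.4 m.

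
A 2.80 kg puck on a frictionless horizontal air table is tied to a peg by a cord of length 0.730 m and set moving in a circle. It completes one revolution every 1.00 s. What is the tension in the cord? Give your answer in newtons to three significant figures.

80.7 N

v = 2πr/T = 2π × 0.730/1.00 = 4.587 m/s.
The tension is the only horizontal force, so it supplies the full centripetal force: T = m v²/r = 2.80 × (4.587)²/0.730 = 2.80 × 21.04/0.730 = 80.69 N.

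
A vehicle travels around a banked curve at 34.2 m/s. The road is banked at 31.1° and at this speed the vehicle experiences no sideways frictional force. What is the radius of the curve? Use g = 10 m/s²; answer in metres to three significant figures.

Frictionless banking: tanθ = v²/(rg), so r = v²/(g tanθ).
r = (34.2)²/(10.0 × tan 31.1°) = 1170/(10.0 × 0.6032) = 1170/6.032 = 193.9 m.

194 m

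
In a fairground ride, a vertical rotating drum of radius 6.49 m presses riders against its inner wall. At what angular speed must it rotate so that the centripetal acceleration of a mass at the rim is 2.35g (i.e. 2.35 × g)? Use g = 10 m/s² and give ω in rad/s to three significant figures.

Centripetal acceleration a_c = ω²r. Setting ω²r = 2.35g:
ω = √(2.35g / r) = √(2.35 × 10.0 / 6.49) = √3.621 = 1.903 rad/s.

1.90 rad/s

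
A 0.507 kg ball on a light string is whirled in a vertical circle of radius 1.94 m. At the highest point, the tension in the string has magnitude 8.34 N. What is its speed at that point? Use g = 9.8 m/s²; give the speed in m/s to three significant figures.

At the top, T + mg = mv²/r, so v = √(r(T/m + g)) = √(1.94 × (8.34/0.507 + 9.8)) = √(1.94 × 26.25) = √50.92 = 7.136 m/s.

7.14 m/s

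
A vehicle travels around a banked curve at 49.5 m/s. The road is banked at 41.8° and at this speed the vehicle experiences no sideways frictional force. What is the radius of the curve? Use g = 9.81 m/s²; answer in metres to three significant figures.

279 m

Frictionless banking: tanθ = v²/(rg), so r = v²/(g tanθ).
r = (49.5)²/(9.81 × tan 41.8°) = 2450/(9.81 × 0.8941) = 2450/8.771 = 279.4 m.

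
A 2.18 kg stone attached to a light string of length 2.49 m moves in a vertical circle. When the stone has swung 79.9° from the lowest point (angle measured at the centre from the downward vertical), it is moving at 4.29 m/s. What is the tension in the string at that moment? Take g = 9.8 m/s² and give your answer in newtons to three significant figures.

19.9 N

Take the radial direction toward the centre of the circle as positive. The component of the weight along the string toward the centre is −mg cos φ (φ measured from the bottom), so Newton's second law along the string gives T − mg cos φ = m v²/r.
cos 79.9° = 0.1754, so T = m(v²/r + g cos φ) = 2.18 × ((4.29)²/2.49 + 9.8 × 0.1754) = 2.18 × (7.391 + (1.719)) = 2.18 × 9.110 = 19.86 N.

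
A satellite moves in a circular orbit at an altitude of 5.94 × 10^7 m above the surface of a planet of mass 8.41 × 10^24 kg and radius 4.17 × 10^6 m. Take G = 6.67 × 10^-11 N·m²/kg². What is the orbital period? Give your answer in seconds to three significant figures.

134000 s

r = R + h = 4.17 × 10^6 + 5.94 × 10^7 = 6.357 × 10^7 m. Gravity provides the centripetal force: G M m / r² = m v² / r ⇒ v = √(GM/r) = 2971 m/s.
T = 2πr/v = 2π × 6.357 × 10^7 / 2971 = 134500 s.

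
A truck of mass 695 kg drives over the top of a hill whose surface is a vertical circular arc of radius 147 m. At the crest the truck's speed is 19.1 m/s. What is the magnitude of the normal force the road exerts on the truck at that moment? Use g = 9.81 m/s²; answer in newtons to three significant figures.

5090 N

At the crest the centripetal acceleration points downward (toward the centre of the arc), so mg − N = mv²/r.
N = m(g − v²/r) = 695 × (9.81 − (19.1)²/147) = 695 × (9.81 − 2.482) = 695 × 7.328 = 5093 N.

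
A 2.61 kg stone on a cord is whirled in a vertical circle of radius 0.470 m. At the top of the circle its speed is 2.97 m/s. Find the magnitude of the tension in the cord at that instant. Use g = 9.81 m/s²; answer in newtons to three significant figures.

23.4 N

At the top, both T and the weight mg point inward (toward the centre), so T + mg = mv²/r.
T = m(v²/r − g) = 2.61 × ((2.97)²/0.470 − 9.81) = 2.61 × (18.77 − 9.81) = 2.61 × 8.958 = 23.38 N.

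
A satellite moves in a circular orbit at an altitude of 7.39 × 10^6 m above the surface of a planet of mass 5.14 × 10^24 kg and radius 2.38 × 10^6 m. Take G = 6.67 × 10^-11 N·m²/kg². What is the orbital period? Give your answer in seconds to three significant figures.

r = R + h = 2.38 × 10^6 + 7.39 × 10^6 = 9.770 × 10^6 m. Gravity provides the centripetal force: G M m / r² = m v² / r ⇒ v = √(GM/r) = 5924 m/s.
T = 2πr/v = 2π × 9.770 × 10^6 / 5924 = 10360 s.

10400 s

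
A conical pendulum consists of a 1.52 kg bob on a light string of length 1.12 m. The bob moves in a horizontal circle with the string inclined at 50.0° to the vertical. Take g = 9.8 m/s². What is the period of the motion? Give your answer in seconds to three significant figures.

r = L sinθ = 0.8580 m. From T sinθ = mω²r and T cosθ = mg: tanθ = ω²r/g, so ω² = g tanθ / r = g/(L cosθ).
ω = √(g/(L cosθ)) = √(9.8/(1.12 × 0.6428)) = √13.61 = 3.690 rad/s.
Period = 2π/ω = 1.703 s.

1.70 s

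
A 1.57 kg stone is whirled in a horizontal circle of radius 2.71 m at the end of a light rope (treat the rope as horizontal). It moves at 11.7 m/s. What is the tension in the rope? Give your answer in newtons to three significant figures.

The tension is the only horizontal force, so it supplies the full centripetal force: T = m v²/r = 1.57 × (11.70)²/2.71 = 1.57 × 136.9/2.71 = 79.31 N.

79.3 N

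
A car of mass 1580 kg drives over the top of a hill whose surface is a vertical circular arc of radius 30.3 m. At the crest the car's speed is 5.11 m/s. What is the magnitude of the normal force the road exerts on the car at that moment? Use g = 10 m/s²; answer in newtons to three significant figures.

At the crest the centripetal acceleration points downward (toward the centre of the arc), so mg − N = mv²/r.
N = m(g − v²/r) = 1580 × (10.0 − (5.11)²/30.3) = 1580 × (10.0 − 0.8618) = 1580 × 9.138 = 14440 N.

14400 N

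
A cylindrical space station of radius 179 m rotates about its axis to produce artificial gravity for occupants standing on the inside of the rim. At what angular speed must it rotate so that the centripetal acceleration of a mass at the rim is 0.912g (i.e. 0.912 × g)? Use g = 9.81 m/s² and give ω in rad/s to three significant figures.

Centripetal acceleration a_c = ω²r. Setting ω²r = 0.912g:
ω = √(0.912g / r) = √(0.912 × 9.81 / 179) = √0.04998 = 0.2236 rad/s.

0.224 rad/s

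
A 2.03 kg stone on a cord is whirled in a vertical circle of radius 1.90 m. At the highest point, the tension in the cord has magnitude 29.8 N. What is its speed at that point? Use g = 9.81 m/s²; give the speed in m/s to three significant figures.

6.82 m/s

At the top, T + mg = mv²/r, so v = √(r(T/m + g)) = √(1.90 × (29.8/2.03 + 9.81)) = √(1.90 × 24.49) = √46.53 = 6.821 m/s.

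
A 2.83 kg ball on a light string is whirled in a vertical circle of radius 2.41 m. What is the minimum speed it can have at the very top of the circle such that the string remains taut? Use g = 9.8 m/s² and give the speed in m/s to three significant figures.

4.86 m/s

At the highest point the centre is directly below, so both the weight and T act inward: T + mg = mv²/r.
At minimum speed T → 0, so mg = mv_min²/r ⇒ v_min = √(g r) = √(9.8 × 2.41) = 4.860 m/s.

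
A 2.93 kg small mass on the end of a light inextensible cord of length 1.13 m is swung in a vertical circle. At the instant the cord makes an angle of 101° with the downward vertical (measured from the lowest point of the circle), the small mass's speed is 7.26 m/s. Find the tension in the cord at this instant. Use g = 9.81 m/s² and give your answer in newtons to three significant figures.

131 N

Take the radial direction toward the centre of the circle as positive. The component of the weight along the string toward the centre is −mg cos φ (φ measured from the bottom), so Newton's second law along the string gives T − mg cos φ = m v²/r.
cos 101° = -0.1908, so T = m(v²/r + g cos φ) = 2.93 × ((7.26)²/1.13 + 9.81 × -0.1908) = 2.93 × (46.64 + (-1.872)) = 2.93 × 44.77 = 131.2 N.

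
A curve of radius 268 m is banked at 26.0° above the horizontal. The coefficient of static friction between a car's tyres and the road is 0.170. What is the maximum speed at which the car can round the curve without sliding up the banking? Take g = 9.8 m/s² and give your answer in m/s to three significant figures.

At the maximum speed, friction acts down the slope at its limiting value f = μN. Radially (horizontal, toward centre): N sinθ + μN cosθ = mv²/r. Vertically: N cosθ − μN sinθ = mg.
Dividing: v² = r g (sinθ + μcosθ)/(cosθ − μsinθ).
sinθ + μcosθ = 0.4384 + 0.170×0.8988 = 0.5912; cosθ − μsinθ = 0.8988 − 0.170×0.4384 = 0.8243.
v² = 268 × 9.8 × 0.5912/0.8243 = 1884 m²/s², so v = 43.40 m/s.

43.4 m/s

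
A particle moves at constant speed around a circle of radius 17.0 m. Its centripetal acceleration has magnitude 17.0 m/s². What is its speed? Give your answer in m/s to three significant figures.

a_c = v²/r ⇒ v = √(a_c · r) = √(17.0 × 17.0) = √289.0 = 17.00 m/s.

17.0 m/s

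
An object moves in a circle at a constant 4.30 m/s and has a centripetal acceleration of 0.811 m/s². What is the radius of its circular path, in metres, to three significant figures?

a_c = v²/r ⇒ r = v²/a_c = (4.30)²/0.811 = 18.49/0.811 = 22.80 m.

22.8 m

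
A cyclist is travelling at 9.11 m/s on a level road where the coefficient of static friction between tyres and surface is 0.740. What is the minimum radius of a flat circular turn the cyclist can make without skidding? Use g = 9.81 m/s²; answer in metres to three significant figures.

At the limit, μ_s m g = m v²/r, so r_min = v²/(μ_s g) = (9.11)²/(0.740 × 9.81) = 82.99/7.259 = 11.43 m.

11.4 m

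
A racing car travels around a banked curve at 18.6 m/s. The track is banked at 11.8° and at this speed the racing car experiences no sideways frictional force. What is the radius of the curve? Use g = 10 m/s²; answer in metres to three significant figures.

Frictionless banking: tanθ = v²/(rg), so r = v²/(g tanθ).
r = (18.6)²/(10.0 × tan 11.8°) = 346.0/(10.0 × 0.2089) = 346.0/2.089 = 165.6 m.

166 m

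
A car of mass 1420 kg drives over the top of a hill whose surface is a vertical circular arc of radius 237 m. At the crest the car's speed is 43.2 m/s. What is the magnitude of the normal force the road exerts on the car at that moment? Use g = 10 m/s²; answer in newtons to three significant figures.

At the crest the centripetal acceleration points downward (toward the centre of the arc), so mg − N = mv²/r.
N = m(g − v²/r) = 1420 × (10.0 − (43.2)²/237) = 1420 × (10.0 − 7.874) = 1420 × 2.126 = 3018 N.

3020 N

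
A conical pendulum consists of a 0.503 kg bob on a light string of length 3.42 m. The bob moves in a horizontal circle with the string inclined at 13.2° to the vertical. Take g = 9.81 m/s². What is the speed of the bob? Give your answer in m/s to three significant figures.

1.34 m/s

The radius of the circle is r = L sinθ = 3.42 × sin 13.2° = 0.7810 m.
Horizontally T sinθ = mv²/r and vertically T cosθ = mg, so tanθ = v²/(rg).
v = √(r g tanθ) = √(0.7810 × 9.81 × 0.2345) = √1.797 = 1.340 m/s.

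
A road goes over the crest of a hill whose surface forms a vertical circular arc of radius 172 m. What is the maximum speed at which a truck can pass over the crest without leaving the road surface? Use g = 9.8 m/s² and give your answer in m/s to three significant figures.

41.1 m/s

At the crest the centre of the circle is below the truck, so the net downward (centripetal) force is mg − N = mv²/r.
The truck leaves the road when N → 0, giving v_max = √(g r) = √(9.8 × 172) = 41.06 m/s.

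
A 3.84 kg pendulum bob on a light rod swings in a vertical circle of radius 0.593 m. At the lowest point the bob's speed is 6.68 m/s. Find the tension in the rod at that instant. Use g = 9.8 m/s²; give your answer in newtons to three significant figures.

327 N

At the lowest point, T points up (toward the centre) and the weight mg points down (away from the centre), so the net inward force is T − mg = mv²/r.
T = m(v²/r + g) = 3.84 × ((6.68)²/0.593 + 9.8) = 3.84 × (75.25 + 9.8) = 3.84 × 85.05 = 326.6 N.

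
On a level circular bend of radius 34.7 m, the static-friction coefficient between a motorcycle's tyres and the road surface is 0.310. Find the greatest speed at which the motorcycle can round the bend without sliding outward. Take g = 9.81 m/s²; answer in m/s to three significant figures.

On a flat curve, static friction is the only horizontal force, so it must supply the full centripetal force: μ_s m g = m v²/r.
Mass cancels: v_max = √(μ_s g r) = √(0.310 × 9.81 × 34.7) = √105.5 = 10.27 m/s.

10.3 m/s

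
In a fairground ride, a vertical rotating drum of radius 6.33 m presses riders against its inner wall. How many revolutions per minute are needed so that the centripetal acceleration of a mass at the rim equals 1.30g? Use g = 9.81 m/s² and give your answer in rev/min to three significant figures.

Require ω²r = 1.30g, so ω = √(1.30 × 9.81/6.33) = 1.419 rad/s.
In rev/min: ω × 60/(2π) = 1.419 × 60/(2π) = 13.55 rev/min.

13.6 rev/min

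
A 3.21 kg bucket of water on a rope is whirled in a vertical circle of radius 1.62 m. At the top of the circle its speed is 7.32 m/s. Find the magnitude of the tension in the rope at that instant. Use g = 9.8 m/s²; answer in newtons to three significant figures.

At the top, both T and the weight mg point inward (toward the centre), so T + mg = mv²/r.
T = m(v²/r − g) = 3.21 × ((7.32)²/1.62 − 9.8) = 3.21 × (33.08 − 9.8) = 3.21 × 23.28 = 74.71 N.

74.7 N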